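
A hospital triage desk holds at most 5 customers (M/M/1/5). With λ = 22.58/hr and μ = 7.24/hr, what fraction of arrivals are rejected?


ρ = λ/μ = 22.58/7.24 = 3.1188
P_K = (1−ρ)ρ^K/(1−ρ^(K+1)) = (-2.1188·295.071223)/(1 − 920.263566)
= -625.192343/-919.263566 = 0.680101

Final: 0.680101


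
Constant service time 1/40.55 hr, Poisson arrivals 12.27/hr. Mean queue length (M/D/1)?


ρ = 12.27/40.55 = 0.3026
M/D/1: Lq = ρ²/(2(1−ρ)) = 0.09156/(2·0.6974) = 0.06564

Final: 0.06564


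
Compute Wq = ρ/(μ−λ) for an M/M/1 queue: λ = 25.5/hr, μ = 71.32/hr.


ρ = 25.5/71.32 = 0.3575
Wq = ρ/(μ−λ) = 0.3575/(71.32 − 25.5) = 0.3575/45.82 = 0.007803 hr

Final: 0.007803 hr


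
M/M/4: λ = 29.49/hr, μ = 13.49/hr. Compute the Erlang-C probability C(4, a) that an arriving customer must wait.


a = λ/μ = 2.1861; ρ = a/4 = 0.5465
P₀ = 0.106213 (from M/M/c formula)
C(c,a) = [a^c/(c!(1−ρ))]·P₀ = [22.83764/(24·0.4535)]·0.106213
= 2.09835·0.106213 = 0.222873

Final: 0.222873


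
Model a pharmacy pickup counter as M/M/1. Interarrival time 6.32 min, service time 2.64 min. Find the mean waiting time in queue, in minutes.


λ = 60/6.32 = 9.4937 /hr
μ = 60/2.64 = 22.7273 /hr
ρ = λ/μ = 9.4937/22.7273 = 0.4177
Wq = ρ/(μ−λ) = 0.4177/(22.7273−9.4937) = 0.03157 hr
In minutes: 0.03157·60 = 1.894 min

Final: 1.894 min


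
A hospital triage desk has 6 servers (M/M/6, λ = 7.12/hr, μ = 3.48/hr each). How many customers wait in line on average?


a = λ/μ = 2.0460; ρ = a/6 = 0.3410
P₀ = 0.129034
Lq = P₀·a^c·ρ / (c!·(1−ρ)²) = 0.129034·73.35074·0.3410/(720·0.43429)
= 0.01032

Final: 0.01032


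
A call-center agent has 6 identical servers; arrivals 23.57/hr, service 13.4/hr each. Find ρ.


ρ = λ/(cμ) = 23.57/(6·13.4) = 23.57/80.40 = 0.2932

Final: 0.2932


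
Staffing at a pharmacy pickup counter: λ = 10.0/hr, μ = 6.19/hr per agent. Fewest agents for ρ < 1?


Stability requires cμ > λ ⇔ c > λ/μ.
λ/μ = 10.0/6.19 = 1.6155
Minimum integer c = ⌊1.6155⌋ + 1 = 2
Check: 2·6.19 = 12.38 > 10.0, while 1·6.19 = 6.19 ≤ 10.0

Final: 2 servers


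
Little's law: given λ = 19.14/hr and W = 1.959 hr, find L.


L = λW = 19.14·1.959 = 37.4953

Final: 37.4953


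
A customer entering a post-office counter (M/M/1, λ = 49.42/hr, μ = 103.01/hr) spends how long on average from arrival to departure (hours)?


W = 1/(μ−λ) = 1/(103.01 − 49.42) = 1/53.59 = 0.01866 hr

Final: 0.01866 hr


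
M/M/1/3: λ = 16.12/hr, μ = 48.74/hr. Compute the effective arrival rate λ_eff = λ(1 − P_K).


ρ = 0.3307; P_K = (1−ρ)ρ^3/(1−ρ^4) = 0.024506
λ_eff = λ(1 − P_K) = 16.12·(1 − 0.024506) = 16.12·0.975494 = 15.7250 /hr

Final: 15.7250 /hr


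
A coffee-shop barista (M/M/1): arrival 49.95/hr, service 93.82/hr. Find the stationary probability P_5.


ρ = 49.95/93.82 = 0.5324
P_n = (1−ρ)·ρ^n = (1 − 0.5324)·0.5324^5 = 0.4676·0.042776 = 0.020002

Final: 0.020002


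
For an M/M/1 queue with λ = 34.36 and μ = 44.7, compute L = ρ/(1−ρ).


ρ = λ/μ = 34.36/44.7 = 0.7687
L = ρ/(1−ρ) = 0.7687/(1 − 0.7687) = 0.7687/0.2313 = 3.3230

Final: 3.3230


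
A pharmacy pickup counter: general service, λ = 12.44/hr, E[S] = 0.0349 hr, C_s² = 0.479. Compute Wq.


ρ = λ·E[S] = 12.44·0.0349 = 0.4342
E[S²] = E[S]²(1+C_s²) = 0.0349²·(1+0.479) = 0.001801
Wq = λ·E[S²]/(2(1−ρ)) = 12.44·0.001801/(2·0.5658) = 0.01980 hr

Final: 0.01980 hr


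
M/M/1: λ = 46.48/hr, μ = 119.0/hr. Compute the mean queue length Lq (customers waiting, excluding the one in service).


ρ = 46.48/119.0 = 0.3906
Lq = ρ²/(1−ρ) = 0.1526/0.6094 = 0.2503

Final: 0.2503


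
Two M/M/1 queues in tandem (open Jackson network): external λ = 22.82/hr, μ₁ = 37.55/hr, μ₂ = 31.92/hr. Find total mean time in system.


Each node sees arrival rate λ = 22.82/hr (tandem ⇒ throughput preserved).
W₁ = 1/(μ₁−λ) = 1/(37.55−22.82) = 0.06789 hr
W₂ = 1/(μ₂−λ) = 1/(31.92−22.82) = 0.10989 hr
W_total = W₁ + W₂ = 0.06789 + 0.10989 = 0.17778 hr

Final: 0.17778 hr


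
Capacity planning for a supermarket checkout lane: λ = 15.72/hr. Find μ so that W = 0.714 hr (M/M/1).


W = 1/(μ−λ) ⇒ μ − λ = 1/W = 1/0.714 = 1.4006
μ = λ + 1/W = 15.72 + 1.4006 = 17.1206 per hr

Final: 17.1206 /hr


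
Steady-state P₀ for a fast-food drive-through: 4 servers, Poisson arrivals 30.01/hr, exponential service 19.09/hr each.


a = λ/μ = 30.01/19.09 = 1.5720; ρ = a/c = 0.3930
Σ_{k=0}^{3} a^k/k! (terms k=0..3) = 1.00000 + 1.57203 + 1.23563 + 0.64748 = 4.45515
Tail: a^4/(4!(1−ρ)) = 6.10717/(24·0.6070) = 0.41922
P₀ = 1/(4.45515 + 0.41922) = 1/4.87437 = 0.205155

Final: 0.205155


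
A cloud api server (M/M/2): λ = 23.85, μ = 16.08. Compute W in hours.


a = 1.4832; ρ = 0.7416; P₀ = 0.148366
Lq = P₀·a^c·ρ/(c!(1−ρ)²) = 1.81264
Wq = Lq/λ = 1.81264/23.85 = 0.07600 hr
W = Wq + 1/μ = 0.07600 + 0.06219 = 0.13819 hr

Final: 0.13819 hr


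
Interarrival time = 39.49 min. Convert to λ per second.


λ = 1/(interarrival time) in consistent units.
1 second = 0.0166667 min, so λ = 0.0166667/39.49 = 0.0004220 per second

Final: 0.0004220 /sec


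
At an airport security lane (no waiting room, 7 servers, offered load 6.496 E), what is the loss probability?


B(c,a) = (a^c/c!) / Σ_{k=0}^{c} a^k/k!
a^7/7! = 96.848205
Σ terms (k=0..7): 1.00000 + 6.49600 + 21.09901 + 45.68639 + 74.19469 + 96.39374 + 104.36229 + 96.84821 = 446.080320
B = 96.848205/446.080320 = 0.217109

Final: 0.217109


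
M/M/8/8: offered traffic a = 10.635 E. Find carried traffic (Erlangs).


B(8,10.635) = 0.367078 (Erlang-B)
Carried load = a(1 − B) = 10.635·(1 − 0.367078) = 10.635·0.632922 = 6.7311 E

Final: 6.7311 Erlangs


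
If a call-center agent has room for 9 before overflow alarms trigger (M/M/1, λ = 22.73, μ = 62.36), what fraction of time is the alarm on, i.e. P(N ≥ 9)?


ρ = 22.73/62.36 = 0.3645
P(N ≥ n) = ρ^n = 0.3645^9 = 0.0001136

Final: 0.0001136


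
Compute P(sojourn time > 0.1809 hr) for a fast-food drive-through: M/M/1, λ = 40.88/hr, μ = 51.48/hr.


W ~ Exponential(μ−λ) for M/M/1.
μ − λ = 51.48 − 40.88 = 10.6000
P(W > t) = e^{−(μ−λ)t} = e^{−1.9175} = 0.146968

Final: 0.146968


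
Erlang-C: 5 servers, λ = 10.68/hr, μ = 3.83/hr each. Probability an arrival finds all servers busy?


a = λ/μ = 2.7885; ρ = a/5 = 0.5577
P₀ = 0.058871 (from M/M/c formula)
C(c,a) = [a^c/(c!(1−ρ))]·P₀ = [168.60187/(120·0.4423)]·0.058871
= 3.17663·0.058871 = 0.187013

Final: 0.187013


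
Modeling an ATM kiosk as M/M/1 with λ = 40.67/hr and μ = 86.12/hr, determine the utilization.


ρ = λ/μ = 40.67/86.12 = 0.4722

Final: 0.4722


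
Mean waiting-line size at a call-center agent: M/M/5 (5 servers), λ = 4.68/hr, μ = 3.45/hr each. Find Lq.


a = λ/μ = 1.3565; ρ = a/5 = 0.2713
P₀ = 0.257317
Lq = P₀·a^c·ρ / (c!·(1−ρ)²) = 0.257317·4.59339·0.2713/(120·0.53100)
= 0.005033

Final: 0.005033


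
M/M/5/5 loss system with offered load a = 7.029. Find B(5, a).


B(c,a) = (a^c/c!) / Σ_{k=0}^{c} a^k/k!
a^5/5! = 142.983680
Σ terms (k=0..5): 1.00000 + 7.02900 + 24.70342 + 57.88011 + 101.70983 + 142.98368 = 335.306046
B = 142.983680/335.306046 = 0.426427

Final: 0.426427


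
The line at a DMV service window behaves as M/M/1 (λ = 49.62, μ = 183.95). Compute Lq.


ρ = 49.62/183.95 = 0.2697
Lq = ρ²/(1−ρ) = 0.07276/0.7303 = 0.09964

Final: 0.09964


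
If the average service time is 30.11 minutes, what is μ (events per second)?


μ = 1/(service time) in consistent units.
1 second = 0.0166667 min, so μ = 0.0166667/30.11 = 0.0005535 per second

Final: 0.0005535 /sec


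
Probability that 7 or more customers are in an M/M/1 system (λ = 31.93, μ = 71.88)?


ρ = 31.93/71.88 = 0.4442
P(N ≥ n) = ρ^n = 0.4442^7 = 0.003413

Final: 0.003413


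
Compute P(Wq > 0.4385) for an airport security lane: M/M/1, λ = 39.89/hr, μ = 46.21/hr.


ρ = 39.89/46.21 = 0.8632
P(Wq > t) = ρ·e^{−(μ−λ)t} = 0.8632·e^{−2.7713}
= 0.8632·0.062579 = 0.054021

Final: 0.054021


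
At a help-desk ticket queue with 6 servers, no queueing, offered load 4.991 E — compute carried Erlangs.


B(6,4.991) = 0.191171 (Erlang-B)
Carried load = a(1 − B) = 4.991·(1 − 0.191171) = 4.991·0.808829 = 4.0369 E

Final: 4.0369 Erlangs


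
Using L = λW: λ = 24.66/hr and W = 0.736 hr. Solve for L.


L = λW = 24.66·0.736 = 18.1498

Final: 18.1498


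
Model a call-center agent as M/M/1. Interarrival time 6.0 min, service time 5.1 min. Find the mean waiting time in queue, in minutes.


λ = 60/6.0 = 10.0000 /hr
μ = 60/5.1 = 11.7647 /hr
ρ = λ/μ = 10.0000/11.7647 = 0.8500
Wq = ρ/(μ−λ) = 0.8500/(11.7647−10.0000) = 0.48167 hr
In minutes: 0.48167·60 = 28.900 min

Final: 28.900 min


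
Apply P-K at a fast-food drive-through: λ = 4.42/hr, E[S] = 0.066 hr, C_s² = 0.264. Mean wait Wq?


ρ = λ·E[S] = 4.42·0.066 = 0.2917
E[S²] = E[S]²(1+C_s²) = 0.066²·(1+0.264) = 0.005506
Wq = λ·E[S²]/(2(1−ρ)) = 4.42·0.005506/(2·0.7083) = 0.01718 hr

Final: 0.01718 hr


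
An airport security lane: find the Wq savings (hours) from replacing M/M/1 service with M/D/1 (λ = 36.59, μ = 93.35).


ρ = 36.59/93.35 = 0.3920
Wq(M/M/1) = ρ/(μ−λ) = 0.3920/56.76 = 0.006906 hr
Wq(M/D/1) = ρ/(2(μ−λ)) = 0.003453 hr
Savings = 0.006906 − 0.003453 = 0.003453 hr

Final: 0.003453 hr


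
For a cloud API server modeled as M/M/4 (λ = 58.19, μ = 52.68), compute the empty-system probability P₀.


a = λ/μ = 58.19/52.68 = 1.1046; ρ = a/c = 0.2761
Σ_{k=0}^{3} a^k/k! (terms k=0..3) = 1.00000 + 1.10459 + 0.61006 + 0.22462 = 2.93928
Tail: a^4/(4!(1−ρ)) = 1.48871/(24·0.7239) = 0.08569
P₀ = 1/(2.93928 + 0.08569) = 1/3.02498 = 0.330581

Final: 0.330581


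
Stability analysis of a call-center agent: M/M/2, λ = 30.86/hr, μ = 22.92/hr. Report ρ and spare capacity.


Total capacity cμ = 2·22.92 = 45.84/hr
ρ = λ/(cμ) = 30.86/45.84 = 0.6732
Stable ⇔ ρ < 1: YES
Spare capacity = cμ − λ = 45.84 − 30.86 = 14.98/hr

Final: ρ = 0.6732; stable; margin = 14.98/hr


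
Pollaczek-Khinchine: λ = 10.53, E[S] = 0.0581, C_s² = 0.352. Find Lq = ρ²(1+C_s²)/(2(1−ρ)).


ρ = λ·E[S] = 10.53·0.0581 = 0.6118
Lq = ρ²(1+C_s²)/(2(1−ρ)) = 0.3743·(1+0.352)/(2·0.3882)
= 0.3743·1.3520/0.7764 = 0.65177

Final: 0.65177


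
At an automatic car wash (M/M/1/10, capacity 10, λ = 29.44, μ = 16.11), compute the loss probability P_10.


ρ = λ/μ = 29.44/16.11 = 1.8274
P_K = (1−ρ)ρ^K/(1−ρ^(K+1)) = (-0.8274·415.358070)/(1 − 759.040445)
= -343.682375/-758.040445 = 0.453383

Final: 0.453383


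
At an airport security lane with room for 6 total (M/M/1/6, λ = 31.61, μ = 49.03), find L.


ρ = 31.61/49.03 = 0.6447
L = ρ[1 − (K+1)ρ^K + Kρ^(K+1)] / [(1−ρ)(1−ρ^(K+1))]
Numerator: 0.6447·(1 − 7·0.071808 + 6·0.046295) = 0.499721
Denominator: (0.3553)·(0.953705) = 0.338844
L = 0.499721/0.338844 = 1.4748

Final: 1.4748


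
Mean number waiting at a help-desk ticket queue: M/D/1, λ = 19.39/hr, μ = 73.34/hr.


ρ = 19.39/73.34 = 0.2644
M/D/1: Lq = ρ²/(2(1−ρ)) = 0.06990/(2·0.7356) = 0.04751

Final: 0.04751


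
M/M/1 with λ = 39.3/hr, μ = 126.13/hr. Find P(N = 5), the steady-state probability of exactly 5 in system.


ρ = 39.3/126.13 = 0.3116
P_n = (1−ρ)·ρ^n = (1 − 0.3116)·0.3116^5 = 0.6884·0.002937 = 0.002022

Final: 0.002022


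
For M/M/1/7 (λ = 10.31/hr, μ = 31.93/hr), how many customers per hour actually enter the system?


ρ = 0.3229; P_K = (1−ρ)ρ^7/(1−ρ^8) = 0.0002478
λ_eff = λ(1 − P_K) = 10.31·(1 − 0.0002478) = 10.31·0.999752 = 10.3074 /hr

Final: 10.3074 /hr


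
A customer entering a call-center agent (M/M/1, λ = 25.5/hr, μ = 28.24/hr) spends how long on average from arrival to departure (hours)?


W = 1/(μ−λ) = 1/(28.24 − 25.5) = 1/2.74 = 0.3650 hr

Final: 0.3650 hr


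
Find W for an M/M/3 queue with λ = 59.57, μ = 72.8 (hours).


a = 0.8183; ρ = 0.2728; P₀ = 0.438863
Lq = P₀·a^c·ρ/(c!(1−ρ)²) = 0.02067
Wq = Lq/λ = 0.02067/59.57 = 0.0003469 hr
W = Wq + 1/μ = 0.0003469 + 0.01374 = 0.01408 hr

Final: 0.01408 hr


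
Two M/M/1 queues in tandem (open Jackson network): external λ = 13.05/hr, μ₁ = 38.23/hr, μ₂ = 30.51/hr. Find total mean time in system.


Each node sees arrival rate λ = 13.05/hr (tandem ⇒ throughput preserved).
W₁ = 1/(μ₁−λ) = 1/(38.23−13.05) = 0.03971 hr
W₂ = 1/(μ₂−λ) = 1/(30.51−13.05) = 0.05727 hr
W_total = W₁ + W₂ = 0.03971 + 0.05727 = 0.09699 hr

Final: 0.09699 hr


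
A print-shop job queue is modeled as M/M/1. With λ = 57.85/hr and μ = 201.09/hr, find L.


ρ = λ/μ = 57.85/201.09 = 0.2877
L = ρ/(1−ρ) = 0.2877/(1 − 0.2877) = 0.2877/0.7123 = 0.4039

Final: 0.4039


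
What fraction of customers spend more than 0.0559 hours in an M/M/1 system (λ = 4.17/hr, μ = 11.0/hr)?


W ~ Exponential(μ−λ) for M/M/1.
μ − λ = 11.0 − 4.17 = 6.8300
P(W > t) = e^{−(μ−λ)t} = e^{−0.3818} = 0.682634

Final: 0.682634


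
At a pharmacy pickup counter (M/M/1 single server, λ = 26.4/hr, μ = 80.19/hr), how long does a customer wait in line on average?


ρ = 26.4/80.19 = 0.3292
Wq = ρ/(μ−λ) = 0.3292/(80.19 − 26.4) = 0.3292/53.79 = 0.006120 hr

Final: 0.006120 hr


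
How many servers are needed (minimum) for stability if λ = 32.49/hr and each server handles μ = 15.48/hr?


Stability requires cμ > λ ⇔ c > λ/μ.
λ/μ = 32.49/15.48 = 2.0988
Minimum integer c = ⌊2.0988⌋ + 1 = 3
Check: 3·15.48 = 46.44 > 32.49, while 2·15.48 = 30.96 ≤ 32.49

Final: 3 servers


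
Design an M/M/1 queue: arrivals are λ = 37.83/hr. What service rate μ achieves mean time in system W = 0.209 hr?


W = 1/(μ−λ) ⇒ μ − λ = 1/W = 1/0.209 = 4.7847
μ = λ + 1/W = 37.83 + 4.7847 = 42.6147 per hr

Final: 42.6147 /hr


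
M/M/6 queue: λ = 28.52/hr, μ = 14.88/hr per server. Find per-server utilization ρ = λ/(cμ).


ρ = λ/(cμ) = 28.52/(6·14.88) = 28.52/89.28 = 0.3194

Final: 0.3194


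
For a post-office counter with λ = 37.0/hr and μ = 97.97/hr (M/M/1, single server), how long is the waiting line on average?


ρ = 37.0/97.97 = 0.3777
Lq = ρ²/(1−ρ) = 0.1426/0.6223 = 0.2292

Final: 0.2292


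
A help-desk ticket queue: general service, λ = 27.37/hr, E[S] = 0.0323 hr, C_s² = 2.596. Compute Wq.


ρ = λ·E[S] = 27.37·0.0323 = 0.8841
E[S²] = E[S]²(1+C_s²) = 0.0323²·(1+2.596) = 0.003752
Wq = λ·E[S²]/(2(1−ρ)) = 27.37·0.003752/(2·0.1159) = 0.44279 hr

Final: 0.44279 hr


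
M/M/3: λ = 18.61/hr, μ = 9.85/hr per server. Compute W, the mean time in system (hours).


a = 1.8893; ρ = 0.6298; P₀ = 0.129697
Lq = P₀·a^c·ρ/(c!(1−ρ)²) = 0.66985
Wq = Lq/λ = 0.66985/18.61 = 0.03599 hr
W = Wq + 1/μ = 0.03599 + 0.10152 = 0.13752 hr

Final: 0.13752 hr


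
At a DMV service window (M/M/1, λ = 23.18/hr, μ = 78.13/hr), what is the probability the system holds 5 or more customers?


ρ = 23.18/78.13 = 0.2967
P(N ≥ n) = ρ^n = 0.2967^5 = 0.002299

Final: 0.002299


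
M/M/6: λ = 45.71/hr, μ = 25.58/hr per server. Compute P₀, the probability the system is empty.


a = λ/μ = 45.71/25.58 = 1.7869; ρ = a/c = 0.2978
Σ_{k=0}^{5} a^k/k! (terms k=0..5) = 1.00000 + 1.78694 + 1.59658 + 0.95100 + 0.42485 + 0.15184 = 5.91121
Tail: a^6/(6!(1−ρ)) = 32.55848/(720·0.7022) = 0.06440
P₀ = 1/(5.91121 + 0.06440) = 1/5.97561 = 0.167347

Final: 0.167347


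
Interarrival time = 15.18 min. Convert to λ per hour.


λ = 1/(interarrival time) in consistent units.
1 hour = 60 min, so λ = 60/15.18 = 3.9526 per hour

Final: 3.9526 /hr


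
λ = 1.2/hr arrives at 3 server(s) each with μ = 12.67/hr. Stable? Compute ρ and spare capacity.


Total capacity cμ = 3·12.67 = 38.01/hr
ρ = λ/(cμ) = 1.2/38.01 = 0.03157
Stable ⇔ ρ < 1: YES
Spare capacity = cμ − λ = 38.01 − 1.2 = 36.81/hr

Final: ρ = 0.03157; stable; margin = 36.81/hr


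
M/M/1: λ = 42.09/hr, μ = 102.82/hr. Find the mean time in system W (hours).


W = 1/(μ−λ) = 1/(102.82 − 42.09) = 1/60.73 = 0.01647 hr

Final: 0.01647 hr


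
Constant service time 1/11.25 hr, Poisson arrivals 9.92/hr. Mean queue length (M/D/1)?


ρ = 9.92/11.25 = 0.8818
M/D/1: Lq = ρ²/(2(1−ρ)) = 0.7775/(2·0.1182) = 3.28843

Final: 3.28843


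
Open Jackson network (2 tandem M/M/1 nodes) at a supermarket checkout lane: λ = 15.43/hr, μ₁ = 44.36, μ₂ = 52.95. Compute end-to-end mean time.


Each node sees arrival rate λ = 15.43/hr (tandem ⇒ throughput preserved).
W₁ = 1/(μ₁−λ) = 1/(44.36−15.43) = 0.03457 hr
W₂ = 1/(μ₂−λ) = 1/(52.95−15.43) = 0.02665 hr
W_total = W₁ + W₂ = 0.03457 + 0.02665 = 0.06122 hr

Final: 0.06122 hr


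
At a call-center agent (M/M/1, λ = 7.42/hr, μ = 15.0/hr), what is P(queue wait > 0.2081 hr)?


ρ = 7.42/15.0 = 0.4947
P(Wq > t) = ρ·e^{−(μ−λ)t} = 0.4947·e^{−1.5774}
= 0.4947·0.206512 = 0.102154

Final: 0.102154


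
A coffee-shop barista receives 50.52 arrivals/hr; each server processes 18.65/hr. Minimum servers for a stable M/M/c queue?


Stability requires cμ > λ ⇔ c > λ/μ.
λ/μ = 50.52/18.65 = 2.7088
Minimum integer c = ⌊2.7088⌋ + 1 = 3
Check: 3·18.65 = 55.95 > 50.52, while 2·18.65 = 37.30 ≤ 50.52

Final: 3 servers


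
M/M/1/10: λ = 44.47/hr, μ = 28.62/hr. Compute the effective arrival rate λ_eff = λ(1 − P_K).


ρ = 1.5538; P_K = (1−ρ)ρ^10/(1−ρ^11) = 0.359239
λ_eff = λ(1 − P_K) = 44.47·(1 − 0.359239) = 44.47·0.640761 = 28.4947 /hr

Final: 28.4947 /hr


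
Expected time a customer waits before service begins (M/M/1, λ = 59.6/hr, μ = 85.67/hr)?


ρ = 59.6/85.67 = 0.6957
Wq = ρ/(μ−λ) = 0.6957/(85.67 − 59.6) = 0.6957/26.07 = 0.02669 hr

Final: 0.02669 hr


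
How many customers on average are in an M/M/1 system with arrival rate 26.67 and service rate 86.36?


ρ = λ/μ = 26.67/86.36 = 0.3088
L = ρ/(1−ρ) = 0.3088/(1 − 0.3088) = 0.3088/0.6912 = 0.4468

Final: 0.4468


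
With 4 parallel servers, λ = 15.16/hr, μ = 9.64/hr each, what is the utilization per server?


ρ = λ/(cμ) = 15.16/(4·9.64) = 15.16/38.56 = 0.3932

Final: 0.3932


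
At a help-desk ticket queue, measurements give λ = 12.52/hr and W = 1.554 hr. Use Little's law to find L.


L = λW = 12.52·1.554 = 19.4561

Final: 19.4561


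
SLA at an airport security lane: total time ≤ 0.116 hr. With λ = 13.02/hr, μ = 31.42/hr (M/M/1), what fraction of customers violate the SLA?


W ~ Exponential(μ−λ) for M/M/1.
μ − λ = 31.42 − 13.02 = 18.4000
P(W > t) = e^{−(μ−λ)t} = e^{−2.1344} = 0.118316

Final: 0.118316


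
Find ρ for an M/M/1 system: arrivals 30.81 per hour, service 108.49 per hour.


ρ = λ/μ = 30.81/108.49 = 0.2840

Final: 0.2840


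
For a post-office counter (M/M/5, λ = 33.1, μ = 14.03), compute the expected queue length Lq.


a = λ/μ = 2.3592; ρ = a/5 = 0.4718
P₀ = 0.092809
Lq = P₀·a^c·ρ / (c!·(1−ρ)²) = 0.092809·73.08893·0.4718/(120·0.27895)
= 0.09562

Final: 0.09562


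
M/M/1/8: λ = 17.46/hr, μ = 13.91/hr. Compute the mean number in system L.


ρ = 17.46/13.91 = 1.2552
L = ρ[1 − (K+1)ρ^K + Kρ^(K+1)] / [(1−ρ)(1−ρ^(K+1))]
Numerator: 1.2552·(1 − 9·6.162215 + 8·7.734887) = 9.312618
Denominator: (-0.2552)·(-6.734887) = 1.718825
L = 9.312618/1.718825 = 5.4180

Final: 5.4180


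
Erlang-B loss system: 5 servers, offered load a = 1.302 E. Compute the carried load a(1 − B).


B(5,1.302) = 0.008500 (Erlang-B)
Carried load = a(1 − B) = 1.302·(1 − 0.008500) = 1.302·0.991500 = 1.2909 E

Final: 1.2909 Erlangs


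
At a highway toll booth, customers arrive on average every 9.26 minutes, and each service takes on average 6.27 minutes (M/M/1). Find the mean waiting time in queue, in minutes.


λ = 60/9.26 = 6.4795 /hr
μ = 60/6.27 = 9.5694 /hr
ρ = λ/μ = 6.4795/9.5694 = 0.6771
Wq = ρ/(μ−λ) = 0.6771/(9.5694−6.4795) = 0.21914 hr
In minutes: 0.21914·60 = 13.148 min

Final: 13.148 min


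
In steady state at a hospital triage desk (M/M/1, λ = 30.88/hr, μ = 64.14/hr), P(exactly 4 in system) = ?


ρ = 30.88/64.14 = 0.4814
P_n = (1−ρ)·ρ^n = (1 − 0.4814)·0.4814^4 = 0.5186·0.053727 = 0.027860

Final: 0.027860


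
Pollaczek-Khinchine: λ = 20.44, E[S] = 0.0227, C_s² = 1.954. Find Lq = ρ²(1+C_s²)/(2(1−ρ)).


ρ = λ·E[S] = 20.44·0.0227 = 0.4640
Lq = ρ²(1+C_s²)/(2(1−ρ)) = 0.2153·(1+1.954)/(2·0.5360)
= 0.2153·2.9540/1.0720 = 0.59323

Final: 0.59323


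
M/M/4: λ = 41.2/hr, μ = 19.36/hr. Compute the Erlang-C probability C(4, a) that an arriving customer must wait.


a = λ/μ = 2.1281; ρ = a/4 = 0.5320
P₀ = 0.113315 (from M/M/c formula)
C(c,a) = [a^c/(c!(1−ρ))]·P₀ = [20.51008/(24·0.4680)]·0.113315
= 1.82614·0.113315 = 0.206929

Final: 0.206929


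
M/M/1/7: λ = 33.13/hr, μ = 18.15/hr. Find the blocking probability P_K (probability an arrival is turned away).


ρ = λ/μ = 33.13/18.15 = 1.8253
P_K = (1−ρ)ρ^K/(1−ρ^(K+1)) = (-0.8253·67.517079)/(1 − 123.241919)
= -55.724840/-122.241919 = 0.455857

Final: 0.455857


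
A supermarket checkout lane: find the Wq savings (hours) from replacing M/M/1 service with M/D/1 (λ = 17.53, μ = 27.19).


ρ = 17.53/27.19 = 0.6447
Wq(M/M/1) = ρ/(μ−λ) = 0.6447/9.66 = 0.06674 hr
Wq(M/D/1) = ρ/(2(μ−λ)) = 0.03337 hr
Savings = 0.06674 − 0.03337 = 0.03337 hr

Final: 0.03337 hr


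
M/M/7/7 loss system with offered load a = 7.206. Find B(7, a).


B(c,a) = (a^c/c!) / Σ_{k=0}^{c} a^k/k!
a^7/7! = 200.183956
Σ terms (k=0..7): 1.00000 + 7.20600 + 25.96322 + 62.36365 + 112.34811 + 161.91610 + 194.46124 + 200.18396 = 765.442282
B = 200.183956/765.442282 = 0.261527

Final: 0.261527


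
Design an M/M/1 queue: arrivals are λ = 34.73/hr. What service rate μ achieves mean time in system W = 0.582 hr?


W = 1/(μ−λ) ⇒ μ − λ = 1/W = 1/0.582 = 1.7182
μ = λ + 1/W = 34.73 + 1.7182 = 36.4482 per hr

Final: 36.4482 /hr


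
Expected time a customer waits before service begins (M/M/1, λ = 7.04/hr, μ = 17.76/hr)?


ρ = 7.04/17.76 = 0.3964
Wq = ρ/(μ−λ) = 0.3964/(17.76 − 7.04) = 0.3964/10.72 = 0.03698 hr

Final: 0.03698 hr


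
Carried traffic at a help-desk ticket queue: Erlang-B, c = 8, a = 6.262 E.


B(8,6.262) = 0.136561 (Erlang-B)
Carried load = a(1 − B) = 6.262·(1 − 0.136561) = 6.262·0.863439 = 5.4069 E

Final: 5.4069 Erlangs


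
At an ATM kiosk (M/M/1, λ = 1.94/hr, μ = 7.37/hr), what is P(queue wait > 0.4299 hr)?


ρ = 1.94/7.37 = 0.2632
P(Wq > t) = ρ·e^{−(μ−λ)t} = 0.2632·e^{−2.3344}
= 0.2632·0.096873 = 0.025500

Final: 0.025500


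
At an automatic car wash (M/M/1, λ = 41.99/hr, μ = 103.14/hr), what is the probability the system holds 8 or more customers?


ρ = 41.99/103.14 = 0.4071
P(N ≥ n) = ρ^n = 0.4071^8 = 0.0007547

Final: 0.0007547


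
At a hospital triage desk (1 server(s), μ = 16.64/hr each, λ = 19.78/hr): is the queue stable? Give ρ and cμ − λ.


Total capacity cμ = 1·16.64 = 16.64/hr
ρ = λ/(cμ) = 19.78/16.64 = 1.1887
Stable ⇔ ρ < 1: NO
Spare capacity = cμ − λ = 16.64 − 19.78 = -3.14/hr

Final: ρ = 1.1887; unstable; margin = -3.14/hr


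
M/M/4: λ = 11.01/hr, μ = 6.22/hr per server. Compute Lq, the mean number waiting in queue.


a = λ/μ = 1.7701; ρ = a/4 = 0.4425
P₀ = 0.166810
Lq = P₀·a^c·ρ / (c!·(1−ρ)²) = 0.166810·9.81720·0.4425/(24·0.31078)
= 0.09716

Final: 0.09716


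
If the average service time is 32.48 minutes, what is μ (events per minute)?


μ = 1/(service time) in consistent units.
1 minute = 1 min, so μ = 1/32.48 = 0.03079 per minute

Final: 0.03079 /min


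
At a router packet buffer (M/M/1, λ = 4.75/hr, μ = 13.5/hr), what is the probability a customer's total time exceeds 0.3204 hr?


W ~ Exponential(μ−λ) for M/M/1.
μ − λ = 13.5 − 4.75 = 8.7500
P(W > t) = e^{−(μ−λ)t} = e^{−2.8035} = 0.060598

Final: 0.060598


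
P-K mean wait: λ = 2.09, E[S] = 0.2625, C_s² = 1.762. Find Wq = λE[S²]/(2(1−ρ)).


ρ = λ·E[S] = 2.09·0.2625 = 0.5486
E[S²] = E[S]²(1+C_s²) = 0.2625²·(1+1.762) = 0.190319
Wq = λ·E[S²]/(2(1−ρ)) = 2.09·0.190319/(2·0.4514) = 0.44062 hr

Final: 0.44062 hr


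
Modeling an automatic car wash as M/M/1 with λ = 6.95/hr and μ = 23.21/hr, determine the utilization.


ρ = λ/μ = 6.95/23.21 = 0.2994

Final: 0.2994


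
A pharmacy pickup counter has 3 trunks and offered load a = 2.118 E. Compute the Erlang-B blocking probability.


B(c,a) = (a^c/c!) / Σ_{k=0}^{c} a^k/k!
a^3/3! = 1.583531
Σ terms (k=0..3): 1.00000 + 2.11800 + 2.24296 + 1.58353 = 6.944493
B = 1.583531/6.944493 = 0.228027

Final: 0.228027


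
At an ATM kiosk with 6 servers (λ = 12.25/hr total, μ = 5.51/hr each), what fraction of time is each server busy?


ρ = λ/(cμ) = 12.25/(6·5.51) = 12.25/33.06 = 0.3705

Final: 0.3705


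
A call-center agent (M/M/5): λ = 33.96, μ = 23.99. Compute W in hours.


a = 1.4156; ρ = 0.2831; P₀ = 0.242500
Lq = P₀·a^c·ρ/(c!(1−ρ)²) = 0.006328
Wq = Lq/λ = 0.006328/33.96 = 0.0001863 hr
W = Wq + 1/μ = 0.0001863 + 0.04168 = 0.04187 hr

Final: 0.04187 hr


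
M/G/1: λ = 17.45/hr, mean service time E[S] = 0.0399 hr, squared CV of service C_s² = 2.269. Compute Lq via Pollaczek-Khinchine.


ρ = λ·E[S] = 17.45·0.0399 = 0.6963
Lq = ρ²(1+C_s²)/(2(1−ρ)) = 0.4848·(1+2.269)/(2·0.3037)
= 0.4848·3.2690/0.6075 = 2.60863

Final: 2.60863


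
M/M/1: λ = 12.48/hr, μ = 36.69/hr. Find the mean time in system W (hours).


W = 1/(μ−λ) = 1/(36.69 − 12.48) = 1/24.21 = 0.04131 hr

Final: 0.04131 hr


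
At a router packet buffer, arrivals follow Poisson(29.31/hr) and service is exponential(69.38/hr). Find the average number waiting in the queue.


ρ = 29.31/69.38 = 0.4225
Lq = ρ²/(1−ρ) = 0.1785/0.5775 = 0.3090

Final: 0.3090


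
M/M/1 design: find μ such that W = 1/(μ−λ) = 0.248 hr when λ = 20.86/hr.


W = 1/(μ−λ) ⇒ μ − λ = 1/W = 1/0.248 = 4.0323
μ = λ + 1/W = 20.86 + 4.0323 = 24.8923 per hr

Final: 24.8923 /hr


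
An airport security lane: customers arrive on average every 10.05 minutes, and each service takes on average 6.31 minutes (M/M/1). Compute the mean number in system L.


λ = 60/10.05 = 5.9701 /hr
μ = 60/6.31 = 9.5087 /hr
ρ = λ/μ = 5.9701/9.5087 = 0.6279
L = ρ/(1−ρ) = 0.6279/0.3721 = 1.6872

Final: 1.6872


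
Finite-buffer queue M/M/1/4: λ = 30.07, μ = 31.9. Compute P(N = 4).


ρ = λ/μ = 30.07/31.9 = 0.9426
P_K = (1−ρ)ρ^K/(1−ρ^(K+1)) = (0.05737·0.789534)/(1 − 0.744241)
= 0.045293/0.255759 = 0.177093

Final: 0.177093


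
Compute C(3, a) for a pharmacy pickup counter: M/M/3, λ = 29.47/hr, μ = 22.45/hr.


a = λ/μ = 1.3127; ρ = a/3 = 0.4376
P₀ = 0.260107 (from M/M/c formula)
C(c,a) = [a^c/(c!(1−ρ))]·P₀ = [2.26199/(6·0.5624)]·0.260107
= 0.67030·0.260107 = 0.174349

Final: 0.174349


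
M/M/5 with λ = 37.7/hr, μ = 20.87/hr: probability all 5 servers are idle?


a = λ/μ = 37.7/20.87 = 1.8064; ρ = a/c = 0.3613
Σ_{k=0}^{4} a^k/k! (terms k=0..4) = 1.00000 + 1.80642 + 1.63158 + 0.98244 + 0.44367 = 5.86411
Tail: a^5/(5!(1−ρ)) = 19.23510/(120·0.6387) = 0.25096
P₀ = 1/(5.86411 + 0.25096) = 1/6.11507 = 0.163530

Final: 0.163530


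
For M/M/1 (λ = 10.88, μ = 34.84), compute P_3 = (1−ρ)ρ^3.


ρ = 10.88/34.84 = 0.3123
P_n = (1−ρ)·ρ^n = (1 − 0.3123)·0.3123^3 = 0.6877·0.030455 = 0.020944

Final: 0.020944


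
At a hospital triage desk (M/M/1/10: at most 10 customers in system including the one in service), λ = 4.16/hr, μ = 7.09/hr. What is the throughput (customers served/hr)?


ρ = 0.5867; P_K = (1−ρ)ρ^10/(1−ρ^11) = 0.002004
λ_eff = λ(1 − P_K) = 4.16·(1 − 0.002004) = 4.16·0.997996 = 4.1517 /hr

Final: 4.1517 /hr


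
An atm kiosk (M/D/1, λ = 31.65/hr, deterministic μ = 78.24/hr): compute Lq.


ρ = 31.65/78.24 = 0.4045
M/D/1: Lq = ρ²/(2(1−ρ)) = 0.1636/(2·0.5955) = 0.13740

Final: 0.13740


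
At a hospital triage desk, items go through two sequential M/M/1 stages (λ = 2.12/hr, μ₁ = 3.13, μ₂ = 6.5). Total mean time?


Each node sees arrival rate λ = 2.12/hr (tandem ⇒ throughput preserved).
W₁ = 1/(μ₁−λ) = 1/(3.13−2.12) = 0.99010 hr
W₂ = 1/(μ₂−λ) = 1/(6.5−2.12) = 0.22831 hr
W_total = W₁ + W₂ = 0.99010 + 0.22831 = 1.21841 hr

Final: 1.21841 hr


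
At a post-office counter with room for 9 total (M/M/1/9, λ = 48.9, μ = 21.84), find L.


ρ = 48.9/21.84 = 2.2390
L = ρ[1 − (K+1)ρ^K + Kρ^(K+1)] / [(1−ρ)(1−ρ^(K+1))]
Numerator: 2.2390·(1 − 10·1414.184347 + 9·3166.374293) = 32144.417614
Denominator: (-1.2390)·(-3165.374293) = 3921.933533
L = 32144.417614/3921.933533 = 8.1961

Final: 8.1961


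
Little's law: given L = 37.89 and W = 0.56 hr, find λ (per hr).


λ = L/W = 37.89/0.56 = 67.6607 /hr

Final: 67.6607 /hr


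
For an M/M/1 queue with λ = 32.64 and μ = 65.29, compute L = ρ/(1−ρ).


ρ = λ/μ = 32.64/65.29 = 0.4999
L = ρ/(1−ρ) = 0.4999/(1 − 0.4999) = 0.4999/0.5001 = 0.9997

Final: 0.9997


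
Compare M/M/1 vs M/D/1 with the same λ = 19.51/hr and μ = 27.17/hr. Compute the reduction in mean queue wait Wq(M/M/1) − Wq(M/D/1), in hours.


ρ = 19.51/27.17 = 0.7181
Wq(M/M/1) = ρ/(μ−λ) = 0.7181/7.66 = 0.09374 hr
Wq(M/D/1) = ρ/(2(μ−λ)) = 0.04687 hr
Savings = 0.09374 − 0.04687 = 0.04687 hr

Final: 0.04687 hr


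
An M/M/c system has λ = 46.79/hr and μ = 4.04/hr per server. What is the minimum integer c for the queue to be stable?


Stability requires cμ > λ ⇔ c > λ/μ.
λ/μ = 46.79/4.04 = 11.5817
Minimum integer c = ⌊11.5817⌋ + 1 = 12
Check: 12·4.04 = 48.48 > 46.79, while 11·4.04 = 44.44 ≤ 46.79

Final: 12 servers


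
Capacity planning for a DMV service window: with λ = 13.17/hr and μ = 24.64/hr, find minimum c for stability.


Stability requires cμ > λ ⇔ c > λ/μ.
λ/μ = 13.17/24.64 = 0.5345
Minimum integer c = ⌊0.5345⌋ + 1 = 1
Check: 1·24.64 = 24.64 > 13.17, while 0·24.64 = 0.00 ≤ 13.17

Final: 1 servers


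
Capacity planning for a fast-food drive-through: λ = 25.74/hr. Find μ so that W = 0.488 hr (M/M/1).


W = 1/(μ−λ) ⇒ μ − λ = 1/W = 1/0.488 = 2.0492
μ = λ + 1/W = 25.74 + 2.0492 = 27.7892 per hr

Final: 27.7892 /hr


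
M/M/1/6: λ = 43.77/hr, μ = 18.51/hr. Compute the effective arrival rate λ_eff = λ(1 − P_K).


ρ = 2.3647; P_K = (1−ρ)ρ^6/(1−ρ^7) = 0.578507
λ_eff = λ(1 − P_K) = 43.77·(1 − 0.578507) = 43.77·0.421493 = 18.4488 /hr

Final: 18.4488 /hr


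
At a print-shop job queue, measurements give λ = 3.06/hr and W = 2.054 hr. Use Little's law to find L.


L = λW = 3.06·2.054 = 6.2852

Final: 6.2852


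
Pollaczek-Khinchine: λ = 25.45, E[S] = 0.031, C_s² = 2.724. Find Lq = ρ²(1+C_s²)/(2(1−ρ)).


ρ = λ·E[S] = 25.45·0.031 = 0.7889
Lq = ρ²(1+C_s²)/(2(1−ρ)) = 0.6224·(1+2.724)/(2·0.2111)
= 0.6224·3.7240/0.4221 = 5.49153

Final: 5.49153


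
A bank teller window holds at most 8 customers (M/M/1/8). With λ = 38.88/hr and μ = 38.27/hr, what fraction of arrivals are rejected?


ρ = λ/μ = 38.88/38.27 = 1.0159
P_K = (1−ρ)ρ^K/(1−ρ^(K+1)) = (-0.01594·1.134860)/(1 − 1.152949)
= -0.018089/-0.152949 = 0.118268

Final: 0.118268


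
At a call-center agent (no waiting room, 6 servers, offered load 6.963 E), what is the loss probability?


B(c,a) = (a^c/c!) / Σ_{k=0}^{c} a^k/k!
a^6/6! = 158.287228
Σ terms (k=0..6): 1.00000 + 6.96300 + 24.24168 + 56.26495 + 97.94321 + 136.39572 + 158.28723 = 481.095790
B = 158.287228/481.095790 = 0.329014

Final: 0.329014


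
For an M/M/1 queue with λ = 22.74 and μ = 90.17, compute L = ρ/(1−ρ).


ρ = λ/μ = 22.74/90.17 = 0.2522
L = ρ/(1−ρ) = 0.2522/(1 − 0.2522) = 0.2522/0.7478 = 0.3372

Final: 0.3372


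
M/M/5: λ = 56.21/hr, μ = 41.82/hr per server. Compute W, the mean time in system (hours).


a = 1.3441; ρ = 0.2688; P₀ = 0.260547
Lq = P₀·a^c·ρ/(c!(1−ρ)²) = 0.004789
Wq = Lq/λ = 0.004789/56.21 = 0.00008520 hr
W = Wq + 1/μ = 0.00008520 + 0.02391 = 0.02400 hr

Final: 0.02400 hr


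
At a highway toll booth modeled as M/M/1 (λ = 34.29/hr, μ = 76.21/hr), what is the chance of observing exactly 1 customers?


ρ = 34.29/76.21 = 0.4499
P_n = (1−ρ)·ρ^n = (1 − 0.4499)·0.4499^1 = 0.5501·0.449941 = 0.247494

Final: 0.247494


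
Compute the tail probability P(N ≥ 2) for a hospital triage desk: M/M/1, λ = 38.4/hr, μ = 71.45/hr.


ρ = 38.4/71.45 = 0.5374
P(N ≥ n) = ρ^n = 0.5374^2 = 0.288840

Final: 0.288840


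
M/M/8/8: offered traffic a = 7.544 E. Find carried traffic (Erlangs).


B(8,7.544) = 0.209955 (Erlang-B)
Carried load = a(1 − B) = 7.544·(1 − 0.209955) = 7.544·0.790045 = 5.9601 E

Final: 5.9601 Erlangs


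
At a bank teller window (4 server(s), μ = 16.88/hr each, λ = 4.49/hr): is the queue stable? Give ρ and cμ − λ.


Total capacity cμ = 4·16.88 = 67.52/hr
ρ = λ/(cμ) = 4.49/67.52 = 0.06650
Stable ⇔ ρ < 1: YES
Spare capacity = cμ − λ = 67.52 − 4.49 = 63.03/hr

Final: ρ = 0.06650; stable; margin = 63.03/hr


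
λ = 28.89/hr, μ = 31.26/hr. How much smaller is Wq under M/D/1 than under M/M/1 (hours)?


ρ = 28.89/31.26 = 0.9242
Wq(M/M/1) = ρ/(μ−λ) = 0.9242/2.37 = 0.38995 hr
Wq(M/D/1) = ρ/(2(μ−λ)) = 0.19498 hr
Savings = 0.38995 − 0.19498 = 0.19498 hr

Final: 0.19498 hr


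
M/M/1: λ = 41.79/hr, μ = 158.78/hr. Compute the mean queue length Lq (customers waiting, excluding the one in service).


ρ = 41.79/158.78 = 0.2632
Lq = ρ²/(1−ρ) = 0.06927/0.7368 = 0.09402

Final: 0.09402


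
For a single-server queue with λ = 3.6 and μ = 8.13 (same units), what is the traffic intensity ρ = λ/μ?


ρ = λ/μ = 3.6/8.13 = 0.4428

Final: 0.4428


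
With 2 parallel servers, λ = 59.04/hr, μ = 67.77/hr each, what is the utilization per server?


ρ = λ/(cμ) = 59.04/(2·67.77) = 59.04/135.54 = 0.4356

Final: 0.4356


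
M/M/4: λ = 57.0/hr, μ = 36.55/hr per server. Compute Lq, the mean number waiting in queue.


a = λ/μ = 1.5595; ρ = a/4 = 0.3899
P₀ = 0.207830
Lq = P₀·a^c·ρ / (c!·(1−ρ)²) = 0.207830·5.91493·0.3899/(24·0.37225)
= 0.05365

Final: 0.05365


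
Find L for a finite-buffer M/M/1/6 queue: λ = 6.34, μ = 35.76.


ρ = 6.34/35.76 = 0.1773
L = ρ[1 − (K+1)ρ^K + Kρ^(K+1)] / [(1−ρ)(1−ρ^(K+1))]
Numerator: 0.1773·(1 − 7·0.00003106 + 6·0.000005506) = 0.177260
Denominator: (0.8227)·(0.999994) = 0.822702
L = 0.177260/0.822702 = 0.2155

Final: 0.2155


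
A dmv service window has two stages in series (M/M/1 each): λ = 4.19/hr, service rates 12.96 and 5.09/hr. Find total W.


Each node sees arrival rate λ = 4.19/hr (tandem ⇒ throughput preserved).
W₁ = 1/(μ₁−λ) = 1/(12.96−4.19) = 0.11403 hr
W₂ = 1/(μ₂−λ) = 1/(5.09−4.19) = 1.11111 hr
W_total = W₁ + W₂ = 0.11403 + 1.11111 = 1.22514 hr

Final: 1.22514 hr


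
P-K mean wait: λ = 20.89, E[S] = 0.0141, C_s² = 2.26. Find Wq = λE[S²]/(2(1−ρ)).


ρ = λ·E[S] = 20.89·0.0141 = 0.2945
E[S²] = E[S]²(1+C_s²) = 0.0141²·(1+2.26) = 0.0006481
Wq = λ·E[S²]/(2(1−ρ)) = 20.89·0.0006481/(2·0.7055) = 0.009596 hr

Final: 0.009596 hr


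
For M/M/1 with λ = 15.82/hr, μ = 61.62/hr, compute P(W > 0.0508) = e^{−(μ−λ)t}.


W ~ Exponential(μ−λ) for M/M/1.
μ − λ = 61.62 − 15.82 = 45.8000
P(W > t) = e^{−(μ−λ)t} = e^{−2.3266} = 0.097623

Final: 0.097623


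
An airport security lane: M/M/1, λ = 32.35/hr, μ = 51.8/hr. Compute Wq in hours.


ρ = 32.35/51.8 = 0.6245
Wq = ρ/(μ−λ) = 0.6245/(51.8 − 32.35) = 0.6245/19.45 = 0.03211 hr

Final: 0.03211 hr


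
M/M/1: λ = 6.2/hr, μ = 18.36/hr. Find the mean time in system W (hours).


W = 1/(μ−λ) = 1/(18.36 − 6.2) = 1/12.16 = 0.08224 hr

Final: 0.08224 hr


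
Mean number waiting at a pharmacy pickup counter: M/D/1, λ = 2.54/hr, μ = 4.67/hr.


ρ = 2.54/4.67 = 0.5439
M/D/1: Lq = ρ²/(2(1−ρ)) = 0.2958/(2·0.4561) = 0.32430

Final: 0.32430


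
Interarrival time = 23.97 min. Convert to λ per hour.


λ = 1/(interarrival time) in consistent units.
1 hour = 60 min, so λ = 60/23.97 = 2.5031 per hour

Final: 2.5031 /hr


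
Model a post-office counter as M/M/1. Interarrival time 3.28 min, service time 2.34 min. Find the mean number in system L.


λ = 60/3.28 = 18.2927 /hr
μ = 60/2.34 = 25.6410 /hr
ρ = λ/μ = 18.2927/25.6410 = 0.7134
L = ρ/(1−ρ) = 0.7134/0.2866 = 2.4894

Final: 2.4894


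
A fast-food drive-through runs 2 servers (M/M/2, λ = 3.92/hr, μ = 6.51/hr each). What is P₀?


a = λ/μ = 3.92/6.51 = 0.6022; ρ = a/c = 0.3011
Σ_{k=0}^{1} a^k/k! (terms k=0..1) = 1.00000 + 0.60215 = 1.60215
Tail: a^2/(2!(1−ρ)) = 0.36259/(2·0.6989) = 0.25939
P₀ = 1/(1.60215 + 0.25939) = 1/1.86154 = 0.537190

Final: 0.537190


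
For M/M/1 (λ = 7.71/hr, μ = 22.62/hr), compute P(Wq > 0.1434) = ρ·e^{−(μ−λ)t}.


ρ = 7.71/22.62 = 0.3408
P(Wq > t) = ρ·e^{−(μ−λ)t} = 0.3408·e^{−2.1381}
= 0.3408·0.117879 = 0.040179

Final: 0.040179


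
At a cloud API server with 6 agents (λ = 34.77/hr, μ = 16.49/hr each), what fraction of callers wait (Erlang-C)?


a = λ/μ = 2.1086; ρ = a/6 = 0.3514
P₀ = 0.121166 (from M/M/c formula)
C(c,a) = [a^c/(c!(1−ρ))]·P₀ = [87.88287/(720·0.6486)]·0.121166
= 0.18820·0.121166 = 0.022803

Final: 0.022803


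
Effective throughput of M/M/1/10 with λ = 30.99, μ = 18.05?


ρ = 1.7169; P_K = (1−ρ)ρ^10/(1−ρ^11) = 0.418650
λ_eff = λ(1 − P_K) = 30.99·(1 − 0.418650) = 30.99·0.581350 = 18.0160 /hr

Final: 18.0160 /hr


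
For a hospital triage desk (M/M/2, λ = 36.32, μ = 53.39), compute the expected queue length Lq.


a = λ/μ = 0.6803; ρ = a/2 = 0.3401
P₀ = 0.492383
Lq = P₀·a^c·ρ / (c!·(1−ρ)²) = 0.492383·0.46278·0.3401/(2·0.43542)
= 0.08900

Final: 0.08900


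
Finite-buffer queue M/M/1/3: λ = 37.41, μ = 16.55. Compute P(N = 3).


ρ = λ/μ = 37.41/16.55 = 2.2604
P_K = (1−ρ)ρ^K/(1−ρ^(K+1)) = (-1.2604·11.549658)/(1 − 26.107112)
= -14.557454/-25.107112 = 0.579814

Final: 0.579814


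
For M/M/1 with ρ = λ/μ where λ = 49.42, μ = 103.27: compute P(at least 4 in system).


ρ = 49.42/103.27 = 0.4786
P(N ≥ n) = ρ^n = 0.4786^4 = 0.052446

Final: 0.052446


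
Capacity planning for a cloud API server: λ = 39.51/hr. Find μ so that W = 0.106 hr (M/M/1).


W = 1/(μ−λ) ⇒ μ − λ = 1/W = 1/0.106 = 9.4340
μ = λ + 1/W = 39.51 + 9.4340 = 48.9440 per hr

Final: 48.9440 /hr


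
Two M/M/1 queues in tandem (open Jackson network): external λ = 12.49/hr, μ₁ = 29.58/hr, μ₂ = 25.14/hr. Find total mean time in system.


Each node sees arrival rate λ = 12.49/hr (tandem ⇒ throughput preserved).
W₁ = 1/(μ₁−λ) = 1/(29.58−12.49) = 0.05851 hr
W₂ = 1/(μ₂−λ) = 1/(25.14−12.49) = 0.07905 hr
W_total = W₁ + W₂ = 0.05851 + 0.07905 = 0.13757 hr

Final: 0.13757 hr


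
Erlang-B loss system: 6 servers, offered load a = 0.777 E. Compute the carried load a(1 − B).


B(6,0.777) = 0.0001405 (Erlang-B)
Carried load = a(1 − B) = 0.777·(1 − 0.0001405) = 0.777·0.999859 = 0.7769 E

Final: 0.7769 Erlangs


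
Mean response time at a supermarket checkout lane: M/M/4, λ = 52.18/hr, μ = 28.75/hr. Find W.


a = 1.8150; ρ = 0.4537; P₀ = 0.159082
Lq = P₀·a^c·ρ/(c!(1−ρ)²) = 0.10937
Wq = Lq/λ = 0.10937/52.18 = 0.002096 hr
W = Wq + 1/μ = 0.002096 + 0.03478 = 0.03688 hr

Final: 0.03688 hr
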